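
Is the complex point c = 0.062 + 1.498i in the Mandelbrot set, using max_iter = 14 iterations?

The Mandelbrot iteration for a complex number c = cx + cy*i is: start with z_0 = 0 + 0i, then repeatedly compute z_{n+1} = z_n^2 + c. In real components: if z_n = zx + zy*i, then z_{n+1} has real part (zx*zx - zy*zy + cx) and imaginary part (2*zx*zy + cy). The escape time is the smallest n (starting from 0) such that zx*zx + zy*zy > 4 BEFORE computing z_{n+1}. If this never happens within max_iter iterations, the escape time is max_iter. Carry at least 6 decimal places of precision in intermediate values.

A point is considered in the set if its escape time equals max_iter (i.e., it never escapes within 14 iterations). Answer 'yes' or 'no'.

Answer: no

Derivation:
z_0 = 0 + 0i, c = 0.0620 + 1.4980i
Iter 1: z = 0.0620 + 1.4980i, |z|^2 = 2.2478
Iter 2: z = -2.1782 + 1.6838i, |z|^2 = 7.5794
Escaped at iteration 2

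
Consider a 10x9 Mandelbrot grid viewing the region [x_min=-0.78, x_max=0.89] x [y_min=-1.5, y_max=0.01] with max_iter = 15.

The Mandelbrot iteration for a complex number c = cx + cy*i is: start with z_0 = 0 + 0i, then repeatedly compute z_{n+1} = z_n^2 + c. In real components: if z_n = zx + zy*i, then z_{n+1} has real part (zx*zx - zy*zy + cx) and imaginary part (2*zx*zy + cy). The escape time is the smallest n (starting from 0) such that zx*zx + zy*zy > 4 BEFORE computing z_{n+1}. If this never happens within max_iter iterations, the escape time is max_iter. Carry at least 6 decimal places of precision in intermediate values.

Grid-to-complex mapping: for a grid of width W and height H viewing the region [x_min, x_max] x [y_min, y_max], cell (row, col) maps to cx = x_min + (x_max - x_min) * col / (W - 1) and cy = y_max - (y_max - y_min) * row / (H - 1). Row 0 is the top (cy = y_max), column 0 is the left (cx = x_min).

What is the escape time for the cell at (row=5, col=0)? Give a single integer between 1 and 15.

Answer: 3

Derivation:
z_0 = 0 + 0i, c = -0.7800 + -0.9337i
Iter 1: z = -0.7800 + -0.9337i, |z|^2 = 1.4803
Iter 2: z = -1.0435 + 0.5229i, |z|^2 = 1.3623
Iter 3: z = 0.0354 + -2.0250i, |z|^2 = 4.1020
Escaped at iteration 3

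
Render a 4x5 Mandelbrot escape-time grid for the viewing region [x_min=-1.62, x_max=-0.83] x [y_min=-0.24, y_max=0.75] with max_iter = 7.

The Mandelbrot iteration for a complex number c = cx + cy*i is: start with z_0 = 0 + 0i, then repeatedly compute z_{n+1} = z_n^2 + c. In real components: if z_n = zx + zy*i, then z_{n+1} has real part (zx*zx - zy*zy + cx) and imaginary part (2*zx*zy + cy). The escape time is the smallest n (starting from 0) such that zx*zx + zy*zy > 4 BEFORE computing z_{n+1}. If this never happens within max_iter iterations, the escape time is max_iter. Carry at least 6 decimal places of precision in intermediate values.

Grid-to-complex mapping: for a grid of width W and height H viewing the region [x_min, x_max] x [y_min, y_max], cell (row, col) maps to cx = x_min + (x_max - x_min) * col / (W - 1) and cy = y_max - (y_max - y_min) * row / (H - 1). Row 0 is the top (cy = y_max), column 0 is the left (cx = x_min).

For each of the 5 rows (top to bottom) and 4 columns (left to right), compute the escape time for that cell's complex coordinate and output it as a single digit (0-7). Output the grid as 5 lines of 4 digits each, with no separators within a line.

(row=0, col=0): c = -1.6200 + 0.7500i → escape time 3
(row=0, col=1): c = -1.3567 + 0.7500i → escape time 3
(row=0, col=2): c = -1.0933 + 0.7500i → escape time 3
(row=0, col=3): c = -0.8300 + 0.7500i → escape time 4
(row=1, col=0): c = -1.6200 + 0.5025i → escape time 3
(row=1, col=1): c = -1.3567 + 0.5025i → escape time 3
(row=1, col=2): c = -1.0933 + 0.5025i → escape time 5
(row=1, col=3): c = -0.8300 + 0.5025i → escape time 6
(row=2, col=0): c = -1.6200 + 0.2550i → escape time 4
(row=2, col=1): c = -1.3567 + 0.2550i → escape time 6
(row=2, col=2): c = -1.0933 + 0.2550i → escape time 7
(row=2, col=3): c = -0.8300 + 0.2550i → escape time 7
(row=3, col=0): c = -1.6200 + 0.0075i → escape time 7
(row=3, col=1): c = -1.3567 + 0.0075i → escape time 7
(row=3, col=2): c = -1.0933 + 0.0075i → escape time 7
(row=3, col=3): c = -0.8300 + 0.0075i → escape time 7
(row=4, col=0): c = -1.6200 + -0.2400i → escape time 4
(row=4, col=1): c = -1.3567 + -0.2400i → escape time 7
(row=4, col=2): c = -1.0933 + -0.2400i → escape time 7
(row=4, col=3): c = -0.8300 + -0.2400i → escape time 7

Answer: 3334
3356
4677
7777
4777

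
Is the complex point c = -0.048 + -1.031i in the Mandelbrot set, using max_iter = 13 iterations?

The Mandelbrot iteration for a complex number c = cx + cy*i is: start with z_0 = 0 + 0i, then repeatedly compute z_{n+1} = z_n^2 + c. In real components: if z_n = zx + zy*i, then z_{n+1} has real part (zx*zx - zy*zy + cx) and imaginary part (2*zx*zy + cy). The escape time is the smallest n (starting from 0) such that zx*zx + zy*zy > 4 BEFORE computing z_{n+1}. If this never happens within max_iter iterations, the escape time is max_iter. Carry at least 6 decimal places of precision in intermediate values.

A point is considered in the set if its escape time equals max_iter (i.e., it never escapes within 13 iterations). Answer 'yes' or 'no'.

z_0 = 0 + 0i, c = -0.0480 + -1.0310i
Iter 1: z = -0.0480 + -1.0310i, |z|^2 = 1.0653
Iter 2: z = -1.1087 + -0.9320i, |z|^2 = 2.0978
Iter 3: z = 0.3125 + 1.0356i, |z|^2 = 1.1701
Iter 4: z = -1.0228 + -0.3839i, |z|^2 = 1.1935
Iter 5: z = 0.8508 + -0.2458i, |z|^2 = 0.7843
Iter 6: z = 0.6155 + -1.4492i, |z|^2 = 2.4790
Iter 7: z = -1.7694 + -2.8149i, |z|^2 = 11.0545
Escaped at iteration 7

Answer: no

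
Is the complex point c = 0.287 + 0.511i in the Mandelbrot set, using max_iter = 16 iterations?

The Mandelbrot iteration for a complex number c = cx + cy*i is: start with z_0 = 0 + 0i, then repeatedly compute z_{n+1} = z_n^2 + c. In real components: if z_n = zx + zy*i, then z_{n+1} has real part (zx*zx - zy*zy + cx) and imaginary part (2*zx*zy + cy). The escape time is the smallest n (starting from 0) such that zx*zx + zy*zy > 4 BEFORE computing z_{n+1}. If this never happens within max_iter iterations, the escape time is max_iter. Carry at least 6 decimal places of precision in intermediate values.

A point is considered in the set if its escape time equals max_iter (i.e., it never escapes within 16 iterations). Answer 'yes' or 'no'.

Answer: yes

Derivation:
z_0 = 0 + 0i, c = 0.2870 + 0.5110i
Iter 1: z = 0.2870 + 0.5110i, |z|^2 = 0.3435
Iter 2: z = 0.1082 + 0.8043i, |z|^2 = 0.6586
Iter 3: z = -0.3482 + 0.6851i, |z|^2 = 0.5906
Iter 4: z = -0.0612 + 0.0339i, |z|^2 = 0.0049
Iter 5: z = 0.2896 + 0.5069i, |z|^2 = 0.3408
Iter 6: z = 0.1140 + 0.8046i, |z|^2 = 0.6603
Iter 7: z = -0.3473 + 0.6944i, |z|^2 = 0.6028
Iter 8: z = -0.0745 + 0.0286i, |z|^2 = 0.0064
Iter 9: z = 0.2917 + 0.5067i, |z|^2 = 0.3419
Iter 10: z = 0.1153 + 0.8067i, |z|^2 = 0.6640
Iter 11: z = -0.3504 + 0.6971i, |z|^2 = 0.6087
Iter 12: z = -0.0761 + 0.0225i, |z|^2 = 0.0063
Iter 13: z = 0.2923 + 0.5076i, |z|^2 = 0.3431
Iter 14: z = 0.1148 + 0.8077i, |z|^2 = 0.6656
Iter 15: z = -0.3522 + 0.6965i, |z|^2 = 0.6091
Did not escape in 16 iterations → in set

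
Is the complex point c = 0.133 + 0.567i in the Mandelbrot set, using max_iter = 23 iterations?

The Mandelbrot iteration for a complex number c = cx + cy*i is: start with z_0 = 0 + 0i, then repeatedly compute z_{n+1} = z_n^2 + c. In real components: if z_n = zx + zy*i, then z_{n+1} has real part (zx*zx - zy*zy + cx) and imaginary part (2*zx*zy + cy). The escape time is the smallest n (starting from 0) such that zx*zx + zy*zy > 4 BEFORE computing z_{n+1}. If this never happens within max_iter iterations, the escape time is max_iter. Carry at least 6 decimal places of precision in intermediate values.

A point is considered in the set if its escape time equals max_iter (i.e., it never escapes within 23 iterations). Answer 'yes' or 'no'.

z_0 = 0 + 0i, c = 0.1330 + 0.5670i
Iter 1: z = 0.1330 + 0.5670i, |z|^2 = 0.3392
Iter 2: z = -0.1708 + 0.7178i, |z|^2 = 0.5444
Iter 3: z = -0.3531 + 0.3218i, |z|^2 = 0.2282
Iter 4: z = 0.1541 + 0.3398i, |z|^2 = 0.1392
Iter 5: z = 0.0413 + 0.6717i, |z|^2 = 0.4529
Iter 6: z = -0.3165 + 0.6225i, |z|^2 = 0.4877
Iter 7: z = -0.1543 + 0.1729i, |z|^2 = 0.0537
Iter 8: z = 0.1269 + 0.5136i, |z|^2 = 0.2799
Iter 9: z = -0.1147 + 0.6974i, |z|^2 = 0.4995
Iter 10: z = -0.3402 + 0.4070i, |z|^2 = 0.2814
Iter 11: z = 0.0830 + 0.2901i, |z|^2 = 0.0910
Iter 12: z = 0.0558 + 0.6152i, |z|^2 = 0.3816
Iter 13: z = -0.2423 + 0.6356i, |z|^2 = 0.4627
Iter 14: z = -0.2123 + 0.2589i, |z|^2 = 0.1121
Iter 15: z = 0.1110 + 0.4571i, |z|^2 = 0.2212
Iter 16: z = -0.0636 + 0.6685i, |z|^2 = 0.4509
Iter 17: z = -0.3098 + 0.4820i, |z|^2 = 0.3283
Iter 18: z = -0.0033 + 0.2684i, |z|^2 = 0.0720
Iter 19: z = 0.0610 + 0.5652i, |z|^2 = 0.3232
Iter 20: z = -0.1828 + 0.6359i, |z|^2 = 0.4378
Iter 21: z = -0.2380 + 0.3346i, |z|^2 = 0.1686
Iter 22: z = 0.0777 + 0.4077i, |z|^2 = 0.1723
Did not escape in 23 iterations → in set

Answer: yes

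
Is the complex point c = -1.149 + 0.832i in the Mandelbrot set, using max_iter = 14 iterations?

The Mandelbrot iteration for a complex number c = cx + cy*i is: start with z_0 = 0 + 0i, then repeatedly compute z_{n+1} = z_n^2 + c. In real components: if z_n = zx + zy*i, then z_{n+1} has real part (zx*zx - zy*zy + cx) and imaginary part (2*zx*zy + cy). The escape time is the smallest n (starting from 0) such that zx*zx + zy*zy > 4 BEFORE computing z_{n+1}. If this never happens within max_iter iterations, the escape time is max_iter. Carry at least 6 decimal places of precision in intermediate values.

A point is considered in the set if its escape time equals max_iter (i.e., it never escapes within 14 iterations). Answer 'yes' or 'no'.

z_0 = 0 + 0i, c = -1.1490 + 0.8320i
Iter 1: z = -1.1490 + 0.8320i, |z|^2 = 2.0124
Iter 2: z = -0.5210 + -1.0799i, |z|^2 = 1.4377
Iter 3: z = -2.0438 + 1.9573i, |z|^2 = 8.0083
Escaped at iteration 3

Answer: no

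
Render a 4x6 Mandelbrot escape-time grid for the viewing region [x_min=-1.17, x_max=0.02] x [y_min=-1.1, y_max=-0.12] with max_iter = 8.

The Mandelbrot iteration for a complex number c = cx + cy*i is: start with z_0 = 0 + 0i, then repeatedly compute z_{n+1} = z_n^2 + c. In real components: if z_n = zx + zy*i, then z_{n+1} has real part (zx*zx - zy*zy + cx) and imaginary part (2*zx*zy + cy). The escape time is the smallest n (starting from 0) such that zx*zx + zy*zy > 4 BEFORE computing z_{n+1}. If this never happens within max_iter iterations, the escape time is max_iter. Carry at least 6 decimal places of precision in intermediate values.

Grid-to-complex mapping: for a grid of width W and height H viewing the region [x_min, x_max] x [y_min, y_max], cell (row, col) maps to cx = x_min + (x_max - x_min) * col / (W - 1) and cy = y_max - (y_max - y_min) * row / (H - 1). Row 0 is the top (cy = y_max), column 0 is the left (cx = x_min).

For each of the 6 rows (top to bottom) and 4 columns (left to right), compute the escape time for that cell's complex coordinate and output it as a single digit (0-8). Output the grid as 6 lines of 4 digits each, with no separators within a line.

(row=0, col=0): c = -1.1700 + -0.1200i → escape time 8
(row=0, col=1): c = -0.7733 + -0.1200i → escape time 8
(row=0, col=2): c = -0.3767 + -0.1200i → escape time 8
(row=0, col=3): c = 0.0200 + -0.1200i → escape time 8
(row=1, col=0): c = -1.1700 + -0.3160i → escape time 8
(row=1, col=1): c = -0.7733 + -0.3160i → escape time 8
(row=1, col=2): c = -0.3767 + -0.3160i → escape time 8
(row=1, col=3): c = 0.0200 + -0.3160i → escape time 8
(row=2, col=0): c = -1.1700 + -0.5120i → escape time 5
(row=2, col=1): c = -0.7733 + -0.5120i → escape time 6
(row=2, col=2): c = -0.3767 + -0.5120i → escape time 8
(row=2, col=3): c = 0.0200 + -0.5120i → escape time 8
(row=3, col=0): c = -1.1700 + -0.7080i → escape time 3
(row=3, col=1): c = -0.7733 + -0.7080i → escape time 4
(row=3, col=2): c = -0.3767 + -0.7080i → escape time 8
(row=3, col=3): c = 0.0200 + -0.7080i → escape time 8
(row=4, col=0): c = -1.1700 + -0.9040i → escape time 3
(row=4, col=1): c = -0.7733 + -0.9040i → escape time 4
(row=4, col=2): c = -0.3767 + -0.9040i → escape time 5
(row=4, col=3): c = 0.0200 + -0.9040i → escape time 7
(row=5, col=0): c = -1.1700 + -1.1000i → escape time 3
(row=5, col=1): c = -0.7733 + -1.1000i → escape time 3
(row=5, col=2): c = -0.3767 + -1.1000i → escape time 4
(row=5, col=3): c = 0.0200 + -1.1000i → escape time 4

Answer: 8888
8888
5688
3488
3457
3344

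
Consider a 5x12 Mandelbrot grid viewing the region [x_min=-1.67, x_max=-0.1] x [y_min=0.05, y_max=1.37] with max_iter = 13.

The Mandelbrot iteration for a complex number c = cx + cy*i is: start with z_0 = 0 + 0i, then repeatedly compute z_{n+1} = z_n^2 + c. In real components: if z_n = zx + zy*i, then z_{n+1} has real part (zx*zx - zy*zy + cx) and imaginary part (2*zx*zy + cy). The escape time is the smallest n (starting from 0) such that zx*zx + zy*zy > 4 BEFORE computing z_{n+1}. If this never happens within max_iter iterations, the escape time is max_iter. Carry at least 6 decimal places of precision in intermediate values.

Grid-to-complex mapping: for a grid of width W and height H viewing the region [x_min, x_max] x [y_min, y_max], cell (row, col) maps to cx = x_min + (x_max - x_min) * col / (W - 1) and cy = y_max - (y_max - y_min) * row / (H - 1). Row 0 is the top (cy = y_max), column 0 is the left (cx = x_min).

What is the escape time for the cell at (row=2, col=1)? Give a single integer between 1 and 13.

Answer: 3

Derivation:
z_0 = 0 + 0i, c = -1.2775 + 1.1300i
Iter 1: z = -1.2775 + 1.1300i, |z|^2 = 2.9089
Iter 2: z = -0.9224 + -1.7571i, |z|^2 = 3.9384
Iter 3: z = -3.5143 + 4.3716i, |z|^2 = 31.4607
Escaped at iteration 3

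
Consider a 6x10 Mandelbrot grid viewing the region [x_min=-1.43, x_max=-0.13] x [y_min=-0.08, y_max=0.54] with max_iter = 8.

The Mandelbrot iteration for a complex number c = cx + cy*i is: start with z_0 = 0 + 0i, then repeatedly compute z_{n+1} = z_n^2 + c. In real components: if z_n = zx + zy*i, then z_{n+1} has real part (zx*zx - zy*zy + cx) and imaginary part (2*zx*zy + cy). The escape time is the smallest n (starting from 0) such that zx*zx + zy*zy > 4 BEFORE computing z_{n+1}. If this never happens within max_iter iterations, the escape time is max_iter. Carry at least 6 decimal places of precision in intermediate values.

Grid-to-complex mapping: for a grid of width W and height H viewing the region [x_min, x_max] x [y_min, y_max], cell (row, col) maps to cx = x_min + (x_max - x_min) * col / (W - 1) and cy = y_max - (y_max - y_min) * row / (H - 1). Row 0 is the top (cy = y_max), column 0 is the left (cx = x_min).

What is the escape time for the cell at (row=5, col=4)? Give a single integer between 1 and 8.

Answer: 8

Derivation:
z_0 = 0 + 0i, c = -0.3900 + 0.1956i
Iter 1: z = -0.3900 + 0.1956i, |z|^2 = 0.1903
Iter 2: z = -0.2761 + 0.0430i, |z|^2 = 0.0781
Iter 3: z = -0.3156 + 0.1718i, |z|^2 = 0.1291
Iter 4: z = -0.3199 + 0.0871i, |z|^2 = 0.1099
Iter 5: z = -0.2952 + 0.1398i, |z|^2 = 0.1067
Iter 6: z = -0.3224 + 0.1130i, |z|^2 = 0.1167
Iter 7: z = -0.2988 + 0.1227i, |z|^2 = 0.1044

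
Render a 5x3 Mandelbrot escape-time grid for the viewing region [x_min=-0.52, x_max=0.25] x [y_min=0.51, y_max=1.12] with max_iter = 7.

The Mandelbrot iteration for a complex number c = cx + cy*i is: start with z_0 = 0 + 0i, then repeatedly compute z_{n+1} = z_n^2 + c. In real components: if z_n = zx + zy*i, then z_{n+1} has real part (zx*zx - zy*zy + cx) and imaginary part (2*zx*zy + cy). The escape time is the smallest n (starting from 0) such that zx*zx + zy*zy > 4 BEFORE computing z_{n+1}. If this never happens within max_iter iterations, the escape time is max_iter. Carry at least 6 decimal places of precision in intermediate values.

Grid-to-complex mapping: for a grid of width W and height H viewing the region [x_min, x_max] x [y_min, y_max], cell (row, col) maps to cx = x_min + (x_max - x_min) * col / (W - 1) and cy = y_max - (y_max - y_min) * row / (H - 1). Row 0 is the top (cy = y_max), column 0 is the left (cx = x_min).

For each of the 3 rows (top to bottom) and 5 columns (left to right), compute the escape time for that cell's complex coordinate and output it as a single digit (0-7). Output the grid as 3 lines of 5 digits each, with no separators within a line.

(row=0, col=0): c = -0.5200 + 1.1200i → escape time 3
(row=0, col=1): c = -0.3275 + 1.1200i → escape time 4
(row=0, col=2): c = -0.1350 + 1.1200i → escape time 5
(row=0, col=3): c = 0.0575 + 1.1200i → escape time 4
(row=0, col=4): c = 0.2500 + 1.1200i → escape time 3
(row=1, col=0): c = -0.5200 + 0.8150i → escape time 5
(row=1, col=1): c = -0.3275 + 0.8150i → escape time 7
(row=1, col=2): c = -0.1350 + 0.8150i → escape time 7
(row=1, col=3): c = 0.0575 + 0.8150i → escape time 7
(row=1, col=4): c = 0.2500 + 0.8150i → escape time 5
(row=2, col=0): c = -0.5200 + 0.5100i → escape time 7
(row=2, col=1): c = -0.3275 + 0.5100i → escape time 7
(row=2, col=2): c = -0.1350 + 0.5100i → escape time 7
(row=2, col=3): c = 0.0575 + 0.5100i → escape time 7
(row=2, col=4): c = 0.2500 + 0.5100i → escape time 7

Answer: 34543
57775
77777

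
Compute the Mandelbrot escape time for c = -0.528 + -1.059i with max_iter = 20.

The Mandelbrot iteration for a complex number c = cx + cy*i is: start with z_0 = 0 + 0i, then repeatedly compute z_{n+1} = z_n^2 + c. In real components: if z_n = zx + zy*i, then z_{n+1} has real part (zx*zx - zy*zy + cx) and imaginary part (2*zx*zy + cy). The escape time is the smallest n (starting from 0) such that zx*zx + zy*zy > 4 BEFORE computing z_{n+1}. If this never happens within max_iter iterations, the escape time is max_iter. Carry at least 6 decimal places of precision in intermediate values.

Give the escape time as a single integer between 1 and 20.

Answer: 4

Derivation:
z_0 = 0 + 0i, c = -0.5280 + -1.0590i
Iter 1: z = -0.5280 + -1.0590i, |z|^2 = 1.4003
Iter 2: z = -1.3707 + 0.0593i, |z|^2 = 1.8823
Iter 3: z = 1.3473 + -1.2216i, |z|^2 = 3.3074
Iter 4: z = -0.2050 + -4.3506i, |z|^2 = 18.9701
Escaped at iteration 4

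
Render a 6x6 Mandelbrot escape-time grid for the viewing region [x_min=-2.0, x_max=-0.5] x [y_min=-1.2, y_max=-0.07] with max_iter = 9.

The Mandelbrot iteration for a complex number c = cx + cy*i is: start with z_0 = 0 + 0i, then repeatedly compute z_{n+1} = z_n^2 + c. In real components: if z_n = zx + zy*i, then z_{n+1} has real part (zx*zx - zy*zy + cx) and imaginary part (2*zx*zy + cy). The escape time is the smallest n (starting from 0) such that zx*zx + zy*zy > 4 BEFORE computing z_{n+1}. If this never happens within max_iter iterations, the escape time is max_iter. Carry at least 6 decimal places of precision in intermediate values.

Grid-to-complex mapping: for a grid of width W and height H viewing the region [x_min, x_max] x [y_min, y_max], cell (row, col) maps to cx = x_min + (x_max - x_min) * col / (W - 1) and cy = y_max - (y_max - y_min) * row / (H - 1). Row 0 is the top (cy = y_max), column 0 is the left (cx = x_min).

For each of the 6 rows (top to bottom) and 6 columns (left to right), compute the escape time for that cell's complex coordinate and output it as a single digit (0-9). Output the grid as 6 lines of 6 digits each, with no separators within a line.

Answer: 169999
145999
133569
133346
123334
112333

Derivation:
(row=0, col=0): c = -2.0000 + -0.0700i → escape time 1
(row=0, col=1): c = -1.7000 + -0.0700i → escape time 6
(row=0, col=2): c = -1.4000 + -0.0700i → escape time 9
(row=0, col=3): c = -1.1000 + -0.0700i → escape time 9
(row=0, col=4): c = -0.8000 + -0.0700i → escape time 9
(row=0, col=5): c = -0.5000 + -0.0700i → escape time 9
(row=1, col=0): c = -2.0000 + -0.2960i → escape time 1
(row=1, col=1): c = -1.7000 + -0.2960i → escape time 4
(row=1, col=2): c = -1.4000 + -0.2960i → escape time 5
(row=1, col=3): c = -1.1000 + -0.2960i → escape time 9
(row=1, col=4): c = -0.8000 + -0.2960i → escape time 9
(row=1, col=5): c = -0.5000 + -0.2960i → escape time 9
(row=2, col=0): c = -2.0000 + -0.5220i → escape time 1
(row=2, col=1): c = -1.7000 + -0.5220i → escape time 3
(row=2, col=2): c = -1.4000 + -0.5220i → escape time 3
(row=2, col=3): c = -1.1000 + -0.5220i → escape time 5
(row=2, col=4): c = -0.8000 + -0.5220i → escape time 6
(row=2, col=5): c = -0.5000 + -0.5220i → escape time 9
(row=3, col=0): c = -2.0000 + -0.7480i → escape time 1
(row=3, col=1): c = -1.7000 + -0.7480i → escape time 3
(row=3, col=2): c = -1.4000 + -0.7480i → escape time 3
(row=3, col=3): c = -1.1000 + -0.7480i → escape time 3
(row=3, col=4): c = -0.8000 + -0.7480i → escape time 4
(row=3, col=5): c = -0.5000 + -0.7480i → escape time 6
(row=4, col=0): c = -2.0000 + -0.9740i → escape time 1
(row=4, col=1): c = -1.7000 + -0.9740i → escape time 2
(row=4, col=2): c = -1.4000 + -0.9740i → escape time 3
(row=4, col=3): c = -1.1000 + -0.9740i → escape time 3
(row=4, col=4): c = -0.8000 + -0.9740i → escape time 3
(row=4, col=5): c = -0.5000 + -0.9740i → escape time 4
(row=5, col=0): c = -2.0000 + -1.2000i → escape time 1
(row=5, col=1): c = -1.7000 + -1.2000i → escape time 1
(row=5, col=2): c = -1.4000 + -1.2000i → escape time 2
(row=5, col=3): c = -1.1000 + -1.2000i → escape time 3
(row=5, col=4): c = -0.8000 + -1.2000i → escape time 3
(row=5, col=5): c = -0.5000 + -1.2000i → escape time 3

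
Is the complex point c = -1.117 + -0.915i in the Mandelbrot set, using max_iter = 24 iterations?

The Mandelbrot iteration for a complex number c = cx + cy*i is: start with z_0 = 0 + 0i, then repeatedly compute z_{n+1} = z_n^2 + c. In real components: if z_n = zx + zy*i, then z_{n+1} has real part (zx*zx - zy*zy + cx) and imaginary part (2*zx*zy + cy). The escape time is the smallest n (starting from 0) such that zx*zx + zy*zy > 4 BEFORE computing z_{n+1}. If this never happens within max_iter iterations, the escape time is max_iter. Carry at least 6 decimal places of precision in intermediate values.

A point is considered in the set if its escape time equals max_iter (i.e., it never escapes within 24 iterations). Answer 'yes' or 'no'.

Answer: no

Derivation:
z_0 = 0 + 0i, c = -1.1170 + -0.9150i
Iter 1: z = -1.1170 + -0.9150i, |z|^2 = 2.0849
Iter 2: z = -0.7065 + 1.1291i, |z|^2 = 1.7741
Iter 3: z = -1.8927 + -2.5105i, |z|^2 = 9.8850
Escaped at iteration 3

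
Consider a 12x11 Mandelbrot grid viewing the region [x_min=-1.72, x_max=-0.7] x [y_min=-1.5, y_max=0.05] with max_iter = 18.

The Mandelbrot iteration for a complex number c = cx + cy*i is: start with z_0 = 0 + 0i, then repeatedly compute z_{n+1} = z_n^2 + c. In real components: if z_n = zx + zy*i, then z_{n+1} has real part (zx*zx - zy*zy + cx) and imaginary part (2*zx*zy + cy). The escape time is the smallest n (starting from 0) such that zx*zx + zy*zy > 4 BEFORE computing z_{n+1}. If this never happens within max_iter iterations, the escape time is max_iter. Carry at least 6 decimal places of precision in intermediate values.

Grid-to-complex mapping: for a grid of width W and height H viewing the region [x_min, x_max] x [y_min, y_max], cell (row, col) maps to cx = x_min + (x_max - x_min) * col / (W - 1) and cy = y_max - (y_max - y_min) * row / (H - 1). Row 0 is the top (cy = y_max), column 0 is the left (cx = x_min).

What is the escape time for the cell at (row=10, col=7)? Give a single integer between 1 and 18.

z_0 = 0 + 0i, c = -1.0709 + -1.5000i
Iter 1: z = -1.0709 + -1.5000i, |z|^2 = 3.3968
Iter 2: z = -2.1741 + 1.7127i, |z|^2 = 7.6600
Escaped at iteration 2

Answer: 2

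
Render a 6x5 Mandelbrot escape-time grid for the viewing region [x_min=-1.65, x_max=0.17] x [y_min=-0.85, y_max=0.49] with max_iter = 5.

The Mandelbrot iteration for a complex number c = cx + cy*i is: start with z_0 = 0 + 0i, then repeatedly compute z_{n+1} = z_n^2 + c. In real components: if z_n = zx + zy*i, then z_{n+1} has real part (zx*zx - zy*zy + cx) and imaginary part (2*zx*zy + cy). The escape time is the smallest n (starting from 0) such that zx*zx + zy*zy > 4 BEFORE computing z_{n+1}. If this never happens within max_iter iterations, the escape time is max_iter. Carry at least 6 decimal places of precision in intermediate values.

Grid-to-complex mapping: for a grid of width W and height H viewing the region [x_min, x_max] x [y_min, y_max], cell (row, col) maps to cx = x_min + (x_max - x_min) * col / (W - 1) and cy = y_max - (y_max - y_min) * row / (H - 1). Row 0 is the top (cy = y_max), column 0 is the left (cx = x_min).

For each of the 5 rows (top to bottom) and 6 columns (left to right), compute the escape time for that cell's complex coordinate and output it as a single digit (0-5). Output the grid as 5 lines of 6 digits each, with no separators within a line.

(row=0, col=0): c = -1.6500 + 0.4900i → escape time 3
(row=0, col=1): c = -1.2860 + 0.4900i → escape time 4
(row=0, col=2): c = -0.9220 + 0.4900i → escape time 5
(row=0, col=3): c = -0.5580 + 0.4900i → escape time 5
(row=0, col=4): c = -0.1940 + 0.4900i → escape time 5
(row=0, col=5): c = 0.1700 + 0.4900i → escape time 5
(row=1, col=0): c = -1.6500 + 0.1550i → escape time 5
(row=1, col=1): c = -1.2860 + 0.1550i → escape time 5
(row=1, col=2): c = -0.9220 + 0.1550i → escape time 5
(row=1, col=3): c = -0.5580 + 0.1550i → escape time 5
(row=1, col=4): c = -0.1940 + 0.1550i → escape time 5
(row=1, col=5): c = 0.1700 + 0.1550i → escape time 5
(row=2, col=0): c = -1.6500 + -0.1800i → escape time 5
(row=2, col=1): c = -1.2860 + -0.1800i → escape time 5
(row=2, col=2): c = -0.9220 + -0.1800i → escape time 5
(row=2, col=3): c = -0.5580 + -0.1800i → escape time 5
(row=2, col=4): c = -0.1940 + -0.1800i → escape time 5
(row=2, col=5): c = 0.1700 + -0.1800i → escape time 5
(row=3, col=0): c = -1.6500 + -0.5150i → escape time 3
(row=3, col=1): c = -1.2860 + -0.5150i → escape time 4
(row=3, col=2): c = -0.9220 + -0.5150i → escape time 5
(row=3, col=3): c = -0.5580 + -0.5150i → escape time 5
(row=3, col=4): c = -0.1940 + -0.5150i → escape time 5
(row=3, col=5): c = 0.1700 + -0.5150i → escape time 5
(row=4, col=0): c = -1.6500 + -0.8500i → escape time 3
(row=4, col=1): c = -1.2860 + -0.8500i → escape time 3
(row=4, col=2): c = -0.9220 + -0.8500i → escape time 3
(row=4, col=3): c = -0.5580 + -0.8500i → escape time 4
(row=4, col=4): c = -0.1940 + -0.8500i → escape time 5
(row=4, col=5): c = 0.1700 + -0.8500i → escape time 5

Answer: 345555
555555
555555
345555
333455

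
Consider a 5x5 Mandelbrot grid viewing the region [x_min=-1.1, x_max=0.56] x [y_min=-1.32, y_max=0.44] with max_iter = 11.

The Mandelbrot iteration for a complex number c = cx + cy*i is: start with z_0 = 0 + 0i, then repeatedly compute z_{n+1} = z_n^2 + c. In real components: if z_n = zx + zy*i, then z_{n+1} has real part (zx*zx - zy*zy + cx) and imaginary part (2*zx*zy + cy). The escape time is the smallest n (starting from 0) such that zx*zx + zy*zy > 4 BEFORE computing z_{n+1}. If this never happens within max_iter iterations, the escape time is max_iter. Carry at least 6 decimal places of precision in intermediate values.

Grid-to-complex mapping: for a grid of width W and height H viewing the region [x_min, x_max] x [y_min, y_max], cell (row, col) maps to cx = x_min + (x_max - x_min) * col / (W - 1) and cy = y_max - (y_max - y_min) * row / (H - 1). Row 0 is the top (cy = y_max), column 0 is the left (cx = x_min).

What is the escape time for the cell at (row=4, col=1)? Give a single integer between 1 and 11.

Answer: 2

Derivation:
z_0 = 0 + 0i, c = -0.6850 + -1.3200i
Iter 1: z = -0.6850 + -1.3200i, |z|^2 = 2.2116
Iter 2: z = -1.9582 + 0.4884i, |z|^2 = 4.0730
Escaped at iteration 2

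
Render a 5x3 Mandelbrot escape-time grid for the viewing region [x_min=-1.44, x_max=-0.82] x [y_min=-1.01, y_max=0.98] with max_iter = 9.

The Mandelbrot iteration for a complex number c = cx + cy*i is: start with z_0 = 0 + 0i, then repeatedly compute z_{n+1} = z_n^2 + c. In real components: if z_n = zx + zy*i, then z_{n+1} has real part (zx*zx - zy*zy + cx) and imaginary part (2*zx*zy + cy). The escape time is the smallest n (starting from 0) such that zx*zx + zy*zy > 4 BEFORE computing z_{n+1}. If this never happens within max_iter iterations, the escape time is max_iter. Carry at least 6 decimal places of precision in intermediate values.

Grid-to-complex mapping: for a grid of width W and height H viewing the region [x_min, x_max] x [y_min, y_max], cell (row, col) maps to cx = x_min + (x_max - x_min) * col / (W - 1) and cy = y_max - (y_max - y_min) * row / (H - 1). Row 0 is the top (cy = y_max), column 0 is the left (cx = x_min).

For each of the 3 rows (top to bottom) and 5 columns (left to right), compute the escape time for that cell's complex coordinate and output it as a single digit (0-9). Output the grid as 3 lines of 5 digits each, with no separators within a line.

Answer: 33333
99999
33333

Derivation:
(row=0, col=0): c = -1.4400 + 0.9800i → escape time 3
(row=0, col=1): c = -1.2850 + 0.9800i → escape time 3
(row=0, col=2): c = -1.1300 + 0.9800i → escape time 3
(row=0, col=3): c = -0.9750 + 0.9800i → escape time 3
(row=0, col=4): c = -0.8200 + 0.9800i → escape time 3
(row=1, col=0): c = -1.4400 + -0.0150i → escape time 9
(row=1, col=1): c = -1.2850 + -0.0150i → escape time 9
(row=1, col=2): c = -1.1300 + -0.0150i → escape time 9
(row=1, col=3): c = -0.9750 + -0.0150i → escape time 9
(row=1, col=4): c = -0.8200 + -0.0150i → escape time 9
(row=2, col=0): c = -1.4400 + -1.0100i → escape time 3
(row=2, col=1): c = -1.2850 + -1.0100i → escape time 3
(row=2, col=2): c = -1.1300 + -1.0100i → escape time 3
(row=2, col=3): c = -0.9750 + -1.0100i → escape time 3
(row=2, col=4): c = -0.8200 + -1.0100i → escape time 3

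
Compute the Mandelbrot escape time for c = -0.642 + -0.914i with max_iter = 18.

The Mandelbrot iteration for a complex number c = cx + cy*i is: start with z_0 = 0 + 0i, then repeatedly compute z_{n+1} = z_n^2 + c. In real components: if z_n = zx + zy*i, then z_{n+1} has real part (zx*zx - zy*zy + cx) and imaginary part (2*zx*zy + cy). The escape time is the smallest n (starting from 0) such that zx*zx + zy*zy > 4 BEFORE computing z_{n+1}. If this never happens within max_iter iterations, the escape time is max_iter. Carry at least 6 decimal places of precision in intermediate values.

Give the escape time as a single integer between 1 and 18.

Answer: 4

Derivation:
z_0 = 0 + 0i, c = -0.6420 + -0.9140i
Iter 1: z = -0.6420 + -0.9140i, |z|^2 = 1.2476
Iter 2: z = -1.0652 + 0.2596i, |z|^2 = 1.2021
Iter 3: z = 0.4253 + -1.4670i, |z|^2 = 2.3331
Iter 4: z = -2.6132 + -2.1620i, |z|^2 = 11.5030
Escaped at iteration 4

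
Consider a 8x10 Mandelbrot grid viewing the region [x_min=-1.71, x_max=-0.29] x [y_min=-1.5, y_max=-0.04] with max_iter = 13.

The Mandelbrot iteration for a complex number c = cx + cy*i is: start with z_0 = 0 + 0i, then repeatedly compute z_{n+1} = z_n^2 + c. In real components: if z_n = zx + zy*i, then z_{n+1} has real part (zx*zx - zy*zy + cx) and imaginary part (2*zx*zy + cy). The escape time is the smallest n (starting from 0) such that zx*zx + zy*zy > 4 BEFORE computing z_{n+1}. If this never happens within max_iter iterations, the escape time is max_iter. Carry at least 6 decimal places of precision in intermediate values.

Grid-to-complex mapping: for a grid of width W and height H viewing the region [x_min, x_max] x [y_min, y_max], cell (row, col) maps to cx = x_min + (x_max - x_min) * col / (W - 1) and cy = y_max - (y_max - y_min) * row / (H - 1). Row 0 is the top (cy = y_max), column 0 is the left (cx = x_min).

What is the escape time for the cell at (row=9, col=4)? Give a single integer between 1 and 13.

Answer: 2

Derivation:
z_0 = 0 + 0i, c = -0.8986 + -1.5000i
Iter 1: z = -0.8986 + -1.5000i, |z|^2 = 3.0574
Iter 2: z = -2.3411 + 1.1957i, |z|^2 = 6.9107
Escaped at iteration 2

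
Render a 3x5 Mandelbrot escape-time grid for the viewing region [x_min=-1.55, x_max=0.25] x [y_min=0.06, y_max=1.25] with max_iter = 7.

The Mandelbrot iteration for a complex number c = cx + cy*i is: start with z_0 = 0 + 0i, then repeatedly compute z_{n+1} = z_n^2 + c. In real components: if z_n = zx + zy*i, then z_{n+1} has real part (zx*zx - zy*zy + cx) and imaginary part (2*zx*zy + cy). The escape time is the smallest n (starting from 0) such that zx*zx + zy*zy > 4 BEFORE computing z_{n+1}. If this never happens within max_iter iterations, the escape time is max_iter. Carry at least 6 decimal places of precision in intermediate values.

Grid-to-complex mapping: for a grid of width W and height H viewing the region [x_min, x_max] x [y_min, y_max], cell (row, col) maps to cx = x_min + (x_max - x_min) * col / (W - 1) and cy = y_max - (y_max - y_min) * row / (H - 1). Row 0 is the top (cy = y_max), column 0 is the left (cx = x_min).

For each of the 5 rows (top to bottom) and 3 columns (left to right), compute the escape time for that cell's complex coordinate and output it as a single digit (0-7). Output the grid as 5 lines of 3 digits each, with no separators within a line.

(row=0, col=0): c = -1.5500 + 1.2500i → escape time 2
(row=0, col=1): c = -0.6500 + 1.2500i → escape time 3
(row=0, col=2): c = 0.2500 + 1.2500i → escape time 2
(row=1, col=0): c = -1.5500 + 0.9525i → escape time 2
(row=1, col=1): c = -0.6500 + 0.9525i → escape time 4
(row=1, col=2): c = 0.2500 + 0.9525i → escape time 4
(row=2, col=0): c = -1.5500 + 0.6550i → escape time 3
(row=2, col=1): c = -0.6500 + 0.6550i → escape time 7
(row=2, col=2): c = 0.2500 + 0.6550i → escape time 7
(row=3, col=0): c = -1.5500 + 0.3575i → escape time 4
(row=3, col=1): c = -0.6500 + 0.3575i → escape time 7
(row=3, col=2): c = 0.2500 + 0.3575i → escape time 7
(row=4, col=0): c = -1.5500 + 0.0600i → escape time 7
(row=4, col=1): c = -0.6500 + 0.0600i → escape time 7
(row=4, col=2): c = 0.2500 + 0.0600i → escape time 7

Answer: 232
244
377
477
777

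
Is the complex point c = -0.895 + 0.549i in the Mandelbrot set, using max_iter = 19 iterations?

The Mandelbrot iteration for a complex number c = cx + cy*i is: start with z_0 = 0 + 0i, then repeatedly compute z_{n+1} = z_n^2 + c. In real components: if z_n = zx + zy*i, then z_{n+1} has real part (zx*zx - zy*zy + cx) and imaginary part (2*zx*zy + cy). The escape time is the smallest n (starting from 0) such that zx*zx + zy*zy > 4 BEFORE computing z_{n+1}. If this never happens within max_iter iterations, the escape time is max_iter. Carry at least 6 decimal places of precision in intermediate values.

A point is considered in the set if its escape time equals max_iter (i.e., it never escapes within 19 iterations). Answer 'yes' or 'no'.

Answer: no

Derivation:
z_0 = 0 + 0i, c = -0.8950 + 0.5490i
Iter 1: z = -0.8950 + 0.5490i, |z|^2 = 1.1024
Iter 2: z = -0.3954 + -0.4337i, |z|^2 = 0.3444
Iter 3: z = -0.9268 + 0.8920i, |z|^2 = 1.6545
Iter 4: z = -0.8317 + -1.1043i, |z|^2 = 1.9111
Iter 5: z = -1.4228 + 2.3858i, |z|^2 = 7.7165
Escaped at iteration 5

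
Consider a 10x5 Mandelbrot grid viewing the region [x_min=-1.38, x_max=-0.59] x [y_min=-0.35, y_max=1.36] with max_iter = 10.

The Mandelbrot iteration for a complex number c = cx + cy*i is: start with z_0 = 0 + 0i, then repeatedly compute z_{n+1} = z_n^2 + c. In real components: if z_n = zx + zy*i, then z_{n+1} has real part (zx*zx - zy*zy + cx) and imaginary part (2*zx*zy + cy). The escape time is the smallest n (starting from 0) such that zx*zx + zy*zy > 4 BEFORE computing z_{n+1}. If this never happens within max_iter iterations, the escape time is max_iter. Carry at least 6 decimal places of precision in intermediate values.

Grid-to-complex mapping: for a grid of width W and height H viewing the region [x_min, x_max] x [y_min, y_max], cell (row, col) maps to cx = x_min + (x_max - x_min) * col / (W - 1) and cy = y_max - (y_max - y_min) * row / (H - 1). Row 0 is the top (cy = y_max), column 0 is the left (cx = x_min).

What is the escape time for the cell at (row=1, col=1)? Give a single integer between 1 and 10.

Answer: 3

Derivation:
z_0 = 0 + 0i, c = -1.2922 + 0.9325i
Iter 1: z = -1.2922 + 0.9325i, |z|^2 = 2.5394
Iter 2: z = -0.4919 + -1.4775i, |z|^2 = 2.4250
Iter 3: z = -3.2332 + 2.3862i, |z|^2 = 16.1475
Escaped at iteration 3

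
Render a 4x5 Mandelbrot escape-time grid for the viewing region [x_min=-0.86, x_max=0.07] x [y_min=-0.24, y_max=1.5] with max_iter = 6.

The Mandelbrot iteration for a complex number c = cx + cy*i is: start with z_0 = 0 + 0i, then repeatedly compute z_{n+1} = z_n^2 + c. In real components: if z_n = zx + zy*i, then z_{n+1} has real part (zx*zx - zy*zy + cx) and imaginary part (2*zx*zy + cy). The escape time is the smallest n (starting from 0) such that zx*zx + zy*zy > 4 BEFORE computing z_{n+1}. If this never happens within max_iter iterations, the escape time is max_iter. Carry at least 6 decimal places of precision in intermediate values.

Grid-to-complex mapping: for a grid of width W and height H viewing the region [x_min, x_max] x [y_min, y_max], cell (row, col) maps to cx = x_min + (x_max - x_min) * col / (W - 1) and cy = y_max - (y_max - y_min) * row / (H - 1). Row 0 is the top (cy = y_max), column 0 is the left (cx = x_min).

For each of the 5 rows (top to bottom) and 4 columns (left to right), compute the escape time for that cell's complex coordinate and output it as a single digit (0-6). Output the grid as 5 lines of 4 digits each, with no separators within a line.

(row=0, col=0): c = -0.8600 + 1.5000i → escape time 2
(row=0, col=1): c = -0.5500 + 1.5000i → escape time 2
(row=0, col=2): c = -0.2400 + 1.5000i → escape time 2
(row=0, col=3): c = 0.0700 + 1.5000i → escape time 2
(row=1, col=0): c = -0.8600 + 1.0650i → escape time 3
(row=1, col=1): c = -0.5500 + 1.0650i → escape time 4
(row=1, col=2): c = -0.2400 + 1.0650i → escape time 6
(row=1, col=3): c = 0.0700 + 1.0650i → escape time 4
(row=2, col=0): c = -0.8600 + 0.6300i → escape time 5
(row=2, col=1): c = -0.5500 + 0.6300i → escape time 6
(row=2, col=2): c = -0.2400 + 0.6300i → escape time 6
(row=2, col=3): c = 0.0700 + 0.6300i → escape time 6
(row=3, col=0): c = -0.8600 + 0.1950i → escape time 6
(row=3, col=1): c = -0.5500 + 0.1950i → escape time 6
(row=3, col=2): c = -0.2400 + 0.1950i → escape time 6
(row=3, col=3): c = 0.0700 + 0.1950i → escape time 6
(row=4, col=0): c = -0.8600 + -0.2400i → escape time 6
(row=4, col=1): c = -0.5500 + -0.2400i → escape time 6
(row=4, col=2): c = -0.2400 + -0.2400i → escape time 6
(row=4, col=3): c = 0.0700 + -0.2400i → escape time 6

Answer: 2222
3464
5666
6666
6666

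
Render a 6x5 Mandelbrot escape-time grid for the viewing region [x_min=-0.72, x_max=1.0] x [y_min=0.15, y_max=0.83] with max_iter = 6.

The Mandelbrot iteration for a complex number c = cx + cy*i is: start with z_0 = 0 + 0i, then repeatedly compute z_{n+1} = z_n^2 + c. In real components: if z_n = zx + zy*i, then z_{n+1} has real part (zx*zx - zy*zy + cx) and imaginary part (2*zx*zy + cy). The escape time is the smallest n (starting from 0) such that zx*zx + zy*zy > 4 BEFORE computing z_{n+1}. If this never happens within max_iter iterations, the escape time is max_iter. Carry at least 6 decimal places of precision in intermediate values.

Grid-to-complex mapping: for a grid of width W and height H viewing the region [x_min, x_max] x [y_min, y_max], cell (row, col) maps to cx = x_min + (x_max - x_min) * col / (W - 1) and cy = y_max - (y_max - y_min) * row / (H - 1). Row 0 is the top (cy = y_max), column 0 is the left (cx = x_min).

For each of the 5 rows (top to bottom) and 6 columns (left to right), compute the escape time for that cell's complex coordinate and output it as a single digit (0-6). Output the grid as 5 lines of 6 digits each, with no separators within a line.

(row=0, col=0): c = -0.7200 + 0.8300i → escape time 4
(row=0, col=1): c = -0.3760 + 0.8300i → escape time 6
(row=0, col=2): c = -0.0320 + 0.8300i → escape time 6
(row=0, col=3): c = 0.3120 + 0.8300i → escape time 4
(row=0, col=4): c = 0.6560 + 0.8300i → escape time 3
(row=0, col=5): c = 1.0000 + 0.8300i → escape time 2
(row=1, col=0): c = -0.7200 + 0.6600i → escape time 5
(row=1, col=1): c = -0.3760 + 0.6600i → escape time 6
(row=1, col=2): c = -0.0320 + 0.6600i → escape time 6
(row=1, col=3): c = 0.3120 + 0.6600i → escape time 6
(row=1, col=4): c = 0.6560 + 0.6600i → escape time 3
(row=1, col=5): c = 1.0000 + 0.6600i → escape time 2
(row=2, col=0): c = -0.7200 + 0.4900i → escape time 6
(row=2, col=1): c = -0.3760 + 0.4900i → escape time 6
(row=2, col=2): c = -0.0320 + 0.4900i → escape time 6
(row=2, col=3): c = 0.3120 + 0.4900i → escape time 6
(row=2, col=4): c = 0.6560 + 0.4900i → escape time 3
(row=2, col=5): c = 1.0000 + 0.4900i → escape time 2
(row=3, col=0): c = -0.7200 + 0.3200i → escape time 6
(row=3, col=1): c = -0.3760 + 0.3200i → escape time 6
(row=3, col=2): c = -0.0320 + 0.3200i → escape time 6
(row=3, col=3): c = 0.3120 + 0.3200i → escape time 6
(row=3, col=4): c = 0.6560 + 0.3200i → escape time 3
(row=3, col=5): c = 1.0000 + 0.3200i → escape time 2
(row=4, col=0): c = -0.7200 + 0.1500i → escape time 6
(row=4, col=1): c = -0.3760 + 0.1500i → escape time 6
(row=4, col=2): c = -0.0320 + 0.1500i → escape time 6
(row=4, col=3): c = 0.3120 + 0.1500i → escape time 6
(row=4, col=4): c = 0.6560 + 0.1500i → escape time 4
(row=4, col=5): c = 1.0000 + 0.1500i → escape time 2

Answer: 466432
566632
666632
666632
666642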